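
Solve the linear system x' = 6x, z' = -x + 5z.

Coefficient matrix A = [[6, 0], [-1, 5]].
Characteristic polynomial det(A - λI) = λ^2 - 11λ + 30 = 0.
Eigenvalues λ = 5, 6.
For λ=5: (A-λI) row 1 is [1, 0], so an eigenvector is (0, -1).
For λ=6: (A-λI) row 2 is [-1, -1], so an eigenvector is (1, -1).
General solution: c_1e^(5t)(0,-1) + c_2e^(6t)(1,-1).

x(t) = c_2e^(6t), z(t) = -c_1e^(5t) - c_2e^(6t)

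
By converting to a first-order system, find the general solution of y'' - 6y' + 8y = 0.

Let x_1 = y, x_2 = y'. Then x_1' = x_2 and x_2' = -8x_1 + 6x_2.
A = [[0,1],[-8,6]]; det(A-λI) = λ^2 - 6λ + 8.
Eigenvalues λ = 2, 4 with eigenvectors (1,2), (1,4).

y(t) = c_1e^(2t) + c_2e^(4t)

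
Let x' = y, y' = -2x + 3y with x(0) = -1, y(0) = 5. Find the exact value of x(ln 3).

A = [[0,1],[-2,3]]; eigenvalues λ = 1, 2.
Eigenvectors: (-1,-1) for λ=1, (-1,-2) for λ=2.
From the initial condition, c_1 = 7, c_2 = -6.
x(ln 3) = (7)(3^1)(-1) + (-6)(3^2)(-1) = 33.

33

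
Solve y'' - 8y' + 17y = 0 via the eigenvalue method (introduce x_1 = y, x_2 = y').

Let x_1 = y, x_2 = y'. Then x_1' = x_2 and x_2' = -17x_1 + 8x_2.
A = [[0,1],[-17,8]]; det(A-λI) = λ^2 - 8λ + 17.
Eigenvalues λ = 4 ± i.

y(t) = c_1e^(4t)cos(t) + c_2e^(4t)sin(t)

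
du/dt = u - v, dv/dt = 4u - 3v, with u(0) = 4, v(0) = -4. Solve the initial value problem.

u(t) = 12te^(-t) + 4e^(-t), v(t) = 24te^(-t) - 4e^(-t)

Coefficient matrix A = [[1, -1], [4, -3]].
Characteristic polynomial det(A - λI) = λ^2 + 2λ + 1 = 0.
Single eigenvalue λ = -1 with algebraic multiplicity 2.
Eigenvector v = (-1,-2); generalized eigenvector w with (A-λI)w=v is (1,3).
General solution: e^(-t)[c_1·v + c_2·(t·v + w)].
Applying u(0)=4, v(0)=-4 gives c_1=-16, c_2=-12.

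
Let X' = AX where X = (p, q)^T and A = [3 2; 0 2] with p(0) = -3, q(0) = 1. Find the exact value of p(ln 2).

-16

A = [[3,2],[0,2]]; eigenvalues λ = 3, 2.
Eigenvectors: (-1,0) for λ=3, (2,-1) for λ=2.
From the initial condition, c_1 = 1, c_2 = -1.
p(ln 2) = (1)(2^3)(-1) + (-1)(2^2)(2) = -16.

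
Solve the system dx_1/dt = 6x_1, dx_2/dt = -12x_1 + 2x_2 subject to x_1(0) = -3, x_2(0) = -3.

x_1(t) = -3e^(6t), x_2(t) = 9e^(6t) - 12e^(2t)

Coefficient matrix A = [[6, 0], [-12, 2]].
Characteristic polynomial det(A - λI) = λ^2 - 8λ + 12 = 0.
Eigenvalues λ = 2, 6.
For λ=2: (A-λI) row 1 is [4, 0], so an eigenvector is (0, -1).
For λ=6: (A-λI) row 2 is [-12, -4], so an eigenvector is (-1, 3).
General solution: C_1e^(2t)(0,-1) + C_2e^(6t)(-1,3).
Applying x_1(0)=-3, x_2(0)=-3 gives C_1=12, C_2=3.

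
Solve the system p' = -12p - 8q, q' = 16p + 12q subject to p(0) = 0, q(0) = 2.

Coefficient matrix A = [[-12, -8], [16, 12]].
Characteristic polynomial det(A - λI) = λ^2 - 16 = 0.
Eigenvalues λ = 4, -4.
For λ=4: (A-λI) row 1 is [-16, -8], so an eigenvector is (1, -2).
For λ=-4: (A-λI) row 1 is [-8, -8], so an eigenvector is (-1, 1).
General solution: c_1e^(4t)(1,-2) + c_2e^(-4t)(-1,1).
Applying p(0)=0, q(0)=2 gives c_1=-2, c_2=-2.

p(t) = -2e^(4t) + 2e^(-4t), q(t) = 4e^(4t) - 2e^(-4t)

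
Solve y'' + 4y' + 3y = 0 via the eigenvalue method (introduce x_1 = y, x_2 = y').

y(t) = K_1e^(-t) + K_2e^(-3t)

Let x_1 = y, x_2 = y'. Then x_1' = x_2 and x_2' = -3x_1 - 4x_2.
A = [[0,1],[-3,-4]]; det(A-λI) = λ^2 + 4λ + 3.
Eigenvalues λ = -1, -3 with eigenvectors (1,-1), (1,-3).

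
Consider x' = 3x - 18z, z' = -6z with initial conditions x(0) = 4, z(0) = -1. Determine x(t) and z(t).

Coefficient matrix A = [[3, -18], [0, -6]].
Characteristic polynomial det(A - λI) = λ^2 + 3λ - 18 = 0.
Eigenvalues λ = -6, 3.
For λ=-6: (A-λI) row 1 is [9, -18], so an eigenvector is (2, 1).
For λ=3: (A-λI) row 1 is [0, -18], so an eigenvector is (-1, 0).
General solution: c_1e^(-6t)(2,1) + c_2e^(3t)(-1,0).
Applying x(0)=4, z(0)=-1 gives c_1=-1, c_2=-6.

x(t) = 6e^(3t) - 2e^(-6t), z(t) = -e^(-6t)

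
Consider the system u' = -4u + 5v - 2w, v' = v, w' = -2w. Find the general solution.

Coefficient matrix A = [[-4, 5, -2], [0, 1, 0], [0, 0, -2]].
det(A - λI) = 0 gives eigenvalues λ = -2, 1, -4.
For λ=-2: eigenvector (-1,0,1).
For λ=1: eigenvector (1,1,0).
For λ=-4: eigenvector (1,0,0).
General solution: K_1e^(-2t)(-1,0,1) + K_2e^(t)(1,1,0) + K_3e^(-4t)(1,0,0).

u(t) = -K_1e^(-2t) + K_2e^(t) + K_3e^(-4t), v(t) = K_2e^(t), w(t) = K_1e^(-2t)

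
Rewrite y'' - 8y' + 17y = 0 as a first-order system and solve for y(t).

y(t) = C_1e^(4t)cos(t) + C_2e^(4t)sin(t)

Let x_1 = y, x_2 = y'. Then x_1' = x_2 and x_2' = -17x_1 + 8x_2.
A = [[0,1],[-17,8]]; det(A-λI) = λ^2 - 8λ + 17.
Eigenvalues λ = 4 ± i.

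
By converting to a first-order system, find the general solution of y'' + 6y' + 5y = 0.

y(t) = K_1e^(-t) + K_2e^(-5t)

Let x_1 = y, x_2 = y'. Then x_1' = x_2 and x_2' = -5x_1 - 6x_2.
A = [[0,1],[-5,-6]]; det(A-λI) = λ^2 + 6λ + 5.
Eigenvalues λ = -1, -5 with eigenvectors (1,-1), (1,-5).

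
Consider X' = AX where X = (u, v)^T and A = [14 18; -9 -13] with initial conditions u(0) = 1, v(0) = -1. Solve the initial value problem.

Coefficient matrix A = [[14, 18], [-9, -13]].
Characteristic polynomial det(A - λI) = λ^2 - λ - 20 = 0.
Eigenvalues λ = 5, -4.
For λ=5: (A-λI) row 1 is [9, 18], so an eigenvector is (-2, 1).
For λ=-4: (A-λI) row 1 is [18, 18], so an eigenvector is (-1, 1).
General solution: C_1e^(5t)(-2,1) + C_2e^(-4t)(-1,1).
Applying u(0)=1, v(0)=-1 gives C_1=0, C_2=-1.

u(t) = e^(-4t), v(t) = -e^(-4t)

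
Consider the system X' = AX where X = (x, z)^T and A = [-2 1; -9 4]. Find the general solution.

x(t) = c_1e^(t) + c_2te^(t), z(t) = 3c_1e^(t) + 3c_2te^(t) + c_2e^(t)

Coefficient matrix A = [[-2, 1], [-9, 4]].
Characteristic polynomial det(A - λI) = λ^2 - 2λ + 1 = 0.
Single eigenvalue λ = 1 with algebraic multiplicity 2.
Eigenvector v = (1,3); generalized eigenvector w with (A-λI)w=v is (0,1).
General solution: e^(t)[c_1·v + c_2·(t·v + w)].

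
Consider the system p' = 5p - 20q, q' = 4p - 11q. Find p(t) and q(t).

p(t) = 2K_1e^(-3t)sin(4t) + K_1e^(-3t)cos(4t) + K_2e^(-3t)sin(4t) - 2K_2e^(-3t)cos(4t), q(t) = K_1e^(-3t)sin(4t) - K_2e^(-3t)cos(4t)

Coefficient matrix A = [[5, -20], [4, -11]].
Characteristic polynomial det(A - λI) = λ^2 + 6λ + 25 = 0.
Eigenvalues λ = -3 ± 4i (complex conjugate pair).
For λ=-3+4i: an eigenvector is (1,0) - i(2,1) = (1 - 2i, 0 - i).
A real fundamental pair from Re and Im of e^((-3+4i)t)v: X_1 = e^(-3t)(cos(4t)·(1,0) + sin(4t)·(2,1)), X_2 = e^(-3t)(sin(4t)·(1,0) - cos(4t)·(2,1)).
General solution: K_1X_1 + K_2X_2.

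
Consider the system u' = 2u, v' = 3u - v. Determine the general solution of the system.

Coefficient matrix A = [[2, 0], [3, -1]].
Characteristic polynomial det(A - λI) = λ^2 - λ - 2 = 0.
Eigenvalues λ = 2, -1.
For λ=2: (A-λI) row 2 is [3, -3], so an eigenvector is (-1, -1).
For λ=-1: (A-λI) row 1 is [3, 0], so an eigenvector is (0, 1).
General solution: K_1e^(2t)(-1,-1) + K_2e^(-t)(0,1).

u(t) = -K_1e^(2t), v(t) = -K_1e^(2t) + K_2e^(-t)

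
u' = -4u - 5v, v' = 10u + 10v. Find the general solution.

u(t) = -2C_1e^(3t)sin(t) + C_1e^(3t)cos(t) + C_2e^(3t)sin(t) + 2C_2e^(3t)cos(t), v(t) = 3C_1e^(3t)sin(t) - C_1e^(3t)cos(t) - C_2e^(3t)sin(t) - 3C_2e^(3t)cos(t)

Coefficient matrix A = [[-4, -5], [10, 10]].
Characteristic polynomial det(A - λI) = λ^2 - 6λ + 10 = 0.
Eigenvalues λ = 3 ± i (complex conjugate pair).
For λ=3+i: an eigenvector is (1,-1) - i(-2,3) = (1 + 2i, -1 - 3i).
A real fundamental pair from Re and Im of e^((3+i)t)v: X_1 = e^(3t)(cos(t)·(1,-1) + sin(t)·(-2,3)), X_2 = e^(3t)(sin(t)·(1,-1) - cos(t)·(-2,3)).
General solution: C_1X_1 + C_2X_2.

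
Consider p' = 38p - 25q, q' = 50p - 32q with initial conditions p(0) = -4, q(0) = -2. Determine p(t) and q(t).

p(t) = -18e^(3t)sin(5t) - 4e^(3t)cos(5t), q(t) = -26e^(3t)sin(5t) - 2e^(3t)cos(5t)

Coefficient matrix A = [[38, -25], [50, -32]].
Characteristic polynomial det(A - λI) = λ^2 - 6λ + 34 = 0.
Eigenvalues λ = 3 ± 5i (complex conjugate pair).
For λ=3+5i: an eigenvector is (-1,-1) - i(-2,-3) = (-1 + 2i, -1 + 3i).
A real fundamental pair from Re and Im of e^((3+5i)t)v: X_1 = e^(3t)(cos(5t)·(-1,-1) + sin(5t)·(-2,-3)), X_2 = e^(3t)(sin(5t)·(-1,-1) - cos(5t)·(-2,-3)).
General solution: c_1X_1 + c_2X_2.
Applying p(0)=-4, q(0)=-2 gives c_1=8, c_2=2.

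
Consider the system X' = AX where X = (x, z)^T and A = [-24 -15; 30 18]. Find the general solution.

Coefficient matrix A = [[-24, -15], [30, 18]].
Characteristic polynomial det(A - λI) = λ^2 + 6λ + 18 = 0.
Eigenvalues λ = -3 ± 3i (complex conjugate pair).
For λ=-3+3i: an eigenvector is (-1,1) - i(2,-3) = (-1 - 2i, 1 + 3i).
A real fundamental pair from Re and Im of e^((-3+3i)t)v: X_1 = e^(-3t)(cos(3t)·(-1,1) + sin(3t)·(2,-3)), X_2 = e^(-3t)(sin(3t)·(-1,1) - cos(3t)·(2,-3)).
General solution: K_1X_1 + K_2X_2.

x(t) = 2K_1e^(-3t)sin(3t) - K_1e^(-3t)cos(3t) - K_2e^(-3t)sin(3t) - 2K_2e^(-3t)cos(3t), z(t) = -3K_1e^(-3t)sin(3t) + K_1e^(-3t)cos(3t) + K_2e^(-3t)sin(3t) + 3K_2e^(-3t)cos(3t)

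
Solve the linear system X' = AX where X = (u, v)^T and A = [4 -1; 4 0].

u(t) = -C_1e^(2t) - C_2te^(2t) - C_2e^(2t), v(t) = -2C_1e^(2t) - 2C_2te^(2t) - C_2e^(2t)

Coefficient matrix A = [[4, -1], [4, 0]].
Characteristic polynomial det(A - λI) = λ^2 - 4λ + 4 = 0.
Single eigenvalue λ = 2 with algebraic multiplicity 2.
Eigenvector v = (-1,-2); generalized eigenvector w with (A-λI)w=v is (-1,-1).
General solution: e^(2t)[C_1·v + C_2·(t·v + w)].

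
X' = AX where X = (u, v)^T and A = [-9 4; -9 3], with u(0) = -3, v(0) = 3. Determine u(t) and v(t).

u(t) = 30te^(-3t) - 3e^(-3t), v(t) = 45te^(-3t) + 3e^(-3t)

Coefficient matrix A = [[-9, 4], [-9, 3]].
Characteristic polynomial det(A - λI) = λ^2 + 6λ + 9 = 0.
Single eigenvalue λ = -3 with algebraic multiplicity 2.
Eigenvector v = (-2,-3); generalized eigenvector w with (A-λI)w=v is (-1,-2).
General solution: e^(-3t)[K_1·v + K_2·(t·v + w)].
Applying u(0)=-3, v(0)=3 gives K_1=9, K_2=-15.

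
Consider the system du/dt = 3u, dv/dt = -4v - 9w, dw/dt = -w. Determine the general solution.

u(t) = c_1e^(3t), v(t) = c_2e^(-4t) - 3c_3e^(-t), w(t) = c_3e^(-t)

Coefficient matrix A = [[3, 0, 0], [0, -4, -9], [0, 0, -1]].
det(A - λI) = 0 gives eigenvalues λ = 3, -4, -1.
For λ=3: eigenvector (1,0,0).
For λ=-4: eigenvector (0,1,0).
For λ=-1: eigenvector (0,-3,1).
General solution: c_1e^(3t)(1,0,0) + c_2e^(-4t)(0,1,0) + c_3e^(-t)(0,-3,1).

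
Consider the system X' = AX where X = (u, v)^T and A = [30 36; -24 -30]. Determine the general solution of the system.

Coefficient matrix A = [[30, 36], [-24, -30]].
Characteristic polynomial det(A - λI) = λ^2 - 36 = 0.
Eigenvalues λ = 6, -6.
For λ=6: (A-λI) row 1 is [24, 36], so an eigenvector is (3, -2).
For λ=-6: (A-λI) row 1 is [36, 36], so an eigenvector is (1, -1).
General solution: C_1e^(6t)(3,-2) + C_2e^(-6t)(1,-1).

u(t) = 3C_1e^(6t) + C_2e^(-6t), v(t) = -2C_1e^(6t) - C_2e^(-6t)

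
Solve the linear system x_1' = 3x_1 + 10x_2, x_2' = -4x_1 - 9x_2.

Coefficient matrix A = [[3, 10], [-4, -9]].
Characteristic polynomial det(A - λI) = λ^2 + 6λ + 13 = 0.
Eigenvalues λ = -3 ± 2i (complex conjugate pair).
For λ=-3+2i: an eigenvector is (2,-1) - i(1,-1) = (2 - i, -1 + i).
A real fundamental pair from Re and Im of e^((-3+2i)t)v: X_1 = e^(-3t)(cos(2t)·(2,-1) + sin(2t)·(1,-1)), X_2 = e^(-3t)(sin(2t)·(2,-1) - cos(2t)·(1,-1)).
General solution: C_1X_1 + C_2X_2.

x_1(t) = C_1e^(-3t)sin(2t) + 2C_1e^(-3t)cos(2t) + 2C_2e^(-3t)sin(2t) - C_2e^(-3t)cos(2t), x_2(t) = -C_1e^(-3t)sin(2t) - C_1e^(-3t)cos(2t) - C_2e^(-3t)sin(2t) + C_2e^(-3t)cos(2t)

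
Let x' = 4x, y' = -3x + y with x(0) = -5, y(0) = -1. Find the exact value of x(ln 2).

-80

A = [[4,0],[-3,1]]; eigenvalues λ = 4, 1.
Eigenvectors: (1,-1) for λ=4, (0,1) for λ=1.
From the initial condition, c_1 = -5, c_2 = -6.
x(ln 2) = (-5)(2^4)(1) + (-6)(2^1)(0) = -80.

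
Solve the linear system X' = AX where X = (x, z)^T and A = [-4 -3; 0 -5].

x(t) = 3C_1e^(-5t) + C_2e^(-4t), z(t) = C_1e^(-5t)

Coefficient matrix A = [[-4, -3], [0, -5]].
Characteristic polynomial det(A - λI) = λ^2 + 9λ + 20 = 0.
Eigenvalues λ = -5, -4.
For λ=-5: (A-λI) row 1 is [1, -3], so an eigenvector is (3, 1).
For λ=-4: (A-λI) row 1 is [0, -3], so an eigenvector is (1, 0).
General solution: C_1e^(-5t)(3,1) + C_2e^(-4t)(1,0).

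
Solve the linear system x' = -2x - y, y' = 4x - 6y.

x(t) = K_1e^(-4t) + K_2te^(-4t) + 2K_2e^(-4t), y(t) = 2K_1e^(-4t) + 2K_2te^(-4t) + 3K_2e^(-4t)

Coefficient matrix A = [[-2, -1], [4, -6]].
Characteristic polynomial det(A - λI) = λ^2 + 8λ + 16 = 0.
Single eigenvalue λ = -4 with algebraic multiplicity 2.
Eigenvector v = (1,2); generalized eigenvector w with (A-λI)w=v is (2,3).
General solution: e^(-4t)[K_1·v + K_2·(t·v + w)].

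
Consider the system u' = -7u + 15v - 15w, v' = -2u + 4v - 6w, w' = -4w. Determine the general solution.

Coefficient matrix A = [[-7, 15, -15], [-2, 4, -6], [0, 0, -4]].
det(A - λI) = 0 gives eigenvalues λ = -2, -4, -1.
For λ=-2: eigenvector (3,1,0).
For λ=-4: eigenvector (5,2,1).
For λ=-1: eigenvector (5,2,0).
General solution: K_1e^(-2t)(3,1,0) + K_2e^(-4t)(5,2,1) + K_3e^(-t)(5,2,0).

u(t) = 3K_1e^(-2t) + 5K_2e^(-4t) + 5K_3e^(-t), v(t) = K_1e^(-2t) + 2K_2e^(-4t) + 2K_3e^(-t), w(t) = K_2e^(-4t)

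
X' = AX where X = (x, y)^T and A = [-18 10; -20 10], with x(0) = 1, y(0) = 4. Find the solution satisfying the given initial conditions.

x(t) = 13e^(-4t)sin(2t) + e^(-4t)cos(2t), y(t) = 18e^(-4t)sin(2t) + 4e^(-4t)cos(2t)

Coefficient matrix A = [[-18, 10], [-20, 10]].
Characteristic polynomial det(A - λI) = λ^2 + 8λ + 20 = 0.
Eigenvalues λ = -4 ± 2i (complex conjugate pair).
For λ=-4+2i: an eigenvector is (-2,-3) - i(-1,-1) = (-2 + i, -3 + i).
A real fundamental pair from Re and Im of e^((-4+2i)t)v: X_1 = e^(-4t)(cos(2t)·(-2,-3) + sin(2t)·(-1,-1)), X_2 = e^(-4t)(sin(2t)·(-2,-3) - cos(2t)·(-1,-1)).
General solution: K_1X_1 + K_2X_2.
Applying x(0)=1, y(0)=4 gives K_1=-3, K_2=-5.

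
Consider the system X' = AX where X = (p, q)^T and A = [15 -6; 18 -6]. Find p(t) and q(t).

p(t) = -2c_1e^(6t) + c_2e^(3t), q(t) = -3c_1e^(6t) + 2c_2e^(3t)

Coefficient matrix A = [[15, -6], [18, -6]].
Characteristic polynomial det(A - λI) = λ^2 - 9λ + 18 = 0.
Eigenvalues λ = 6, 3.
For λ=6: (A-λI) row 1 is [9, -6], so an eigenvector is (-2, -3).
For λ=3: (A-λI) row 1 is [12, -6], so an eigenvector is (1, 2).
General solution: c_1e^(6t)(-2,-3) + c_2e^(3t)(1,2).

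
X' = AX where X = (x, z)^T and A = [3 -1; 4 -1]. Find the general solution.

x(t) = C_1e^(t) + C_2te^(t) + 2C_2e^(t), z(t) = 2C_1e^(t) + 2C_2te^(t) + 3C_2e^(t)

Coefficient matrix A = [[3, -1], [4, -1]].
Characteristic polynomial det(A - λI) = λ^2 - 2λ + 1 = 0.
Single eigenvalue λ = 1 with algebraic multiplicity 2.
Eigenvector v = (1,2); generalized eigenvector w with (A-λI)w=v is (2,3).
General solution: e^(t)[C_1·v + C_2·(t·v + w)].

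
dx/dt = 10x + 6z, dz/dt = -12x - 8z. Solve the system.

x(t) = -c_1e^(-2t) - c_2e^(4t), z(t) = 2c_1e^(-2t) + c_2e^(4t)

Coefficient matrix A = [[10, 6], [-12, -8]].
Characteristic polynomial det(A - λI) = λ^2 - 2λ - 8 = 0.
Eigenvalues λ = -2, 4.
For λ=-2: (A-λI) row 1 is [12, 6], so an eigenvector is (-1, 2).
For λ=4: (A-λI) row 1 is [6, 6], so an eigenvector is (-1, 1).
General solution: c_1e^(-2t)(-1,2) + c_2e^(4t)(-1,1).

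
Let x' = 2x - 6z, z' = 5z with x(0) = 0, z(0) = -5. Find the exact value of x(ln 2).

A = [[2,-6],[0,5]]; eigenvalues λ = 5, 2.
Eigenvectors: (2,-1) for λ=5, (1,0) for λ=2.
From the initial condition, c_1 = 5, c_2 = -10.
x(ln 2) = (5)(2^5)(2) + (-10)(2^2)(1) = 280.

280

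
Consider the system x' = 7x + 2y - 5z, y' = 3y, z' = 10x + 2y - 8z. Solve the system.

x(t) = C_1e^(-3t) - C_2e^(2t) + 2C_3e^(3t), y(t) = C_3e^(3t), z(t) = 2C_1e^(-3t) - C_2e^(2t) + 2C_3e^(3t)

Coefficient matrix A = [[7, 2, -5], [0, 3, 0], [10, 2, -8]].
det(A - λI) = 0 gives eigenvalues λ = -3, 2, 3.
For λ=-3: eigenvector (1,0,2).
For λ=2: eigenvector (-1,0,-1).
For λ=3: eigenvector (2,1,2).
General solution: C_1e^(-3t)(1,0,2) + C_2e^(2t)(-1,0,-1) + C_3e^(3t)(2,1,2).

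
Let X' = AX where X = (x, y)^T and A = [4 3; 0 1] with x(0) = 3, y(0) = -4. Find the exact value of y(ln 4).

A = [[4,3],[0,1]]; eigenvalues λ = 4, 1.
Eigenvectors: (1,0) for λ=4, (1,-1) for λ=1.
From the initial condition, c_1 = -1, c_2 = 4.
y(ln 4) = (-1)(4^4)(0) + (4)(4^1)(-1) = -16.

-16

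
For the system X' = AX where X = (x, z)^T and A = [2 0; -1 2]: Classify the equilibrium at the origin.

A = [[2,0],[-1,2]]; det(A-λI) = λ^2 - 4λ + 4.
repeated λ = 2 with a single eigenvector.

unstable improper node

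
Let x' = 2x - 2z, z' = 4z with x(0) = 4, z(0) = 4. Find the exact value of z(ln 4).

1024

A = [[2,-2],[0,4]]; eigenvalues λ = 2, 4.
Eigenvectors: (-1,0) for λ=2, (1,-1) for λ=4.
From the initial condition, c_1 = -8, c_2 = -4.
z(ln 4) = (-8)(4^2)(0) + (-4)(4^4)(-1) = 1024.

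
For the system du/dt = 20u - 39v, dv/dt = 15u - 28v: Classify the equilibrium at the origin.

stable spiral

A = [[20,-39],[15,-28]]; det(A-λI) = λ^2 + 8λ + 25.
λ = -4 ± 3i: negative real part.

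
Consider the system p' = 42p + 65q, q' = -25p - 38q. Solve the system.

p(t) = 3K_1e^(2t)sin(5t) + 2K_1e^(2t)cos(5t) + 2K_2e^(2t)sin(5t) - 3K_2e^(2t)cos(5t), q(t) = -2K_1e^(2t)sin(5t) - K_1e^(2t)cos(5t) - K_2e^(2t)sin(5t) + 2K_2e^(2t)cos(5t)

Coefficient matrix A = [[42, 65], [-25, -38]].
Characteristic polynomial det(A - λI) = λ^2 - 4λ + 29 = 0.
Eigenvalues λ = 2 ± 5i (complex conjugate pair).
For λ=2+5i: an eigenvector is (2,-1) - i(3,-2) = (2 - 3i, -1 + 2i).
A real fundamental pair from Re and Im of e^((2+5i)t)v: X_1 = e^(2t)(cos(5t)·(2,-1) + sin(5t)·(3,-2)), X_2 = e^(2t)(sin(5t)·(2,-1) - cos(5t)·(3,-2)).
General solution: K_1X_1 + K_2X_2.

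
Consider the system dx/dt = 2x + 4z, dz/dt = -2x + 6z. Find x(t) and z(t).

Coefficient matrix A = [[2, 4], [-2, 6]].
Characteristic polynomial det(A - λI) = λ^2 - 8λ + 20 = 0.
Eigenvalues λ = 4 ± 2i (complex conjugate pair).
For λ=4+2i: an eigenvector is (-1,0) - i(1,1) = (-1 - i, 0 - i).
A real fundamental pair from Re and Im of e^((4+2i)t)v: X_1 = e^(4t)(cos(2t)·(-1,0) + sin(2t)·(1,1)), X_2 = e^(4t)(sin(2t)·(-1,0) - cos(2t)·(1,1)).
General solution: K_1X_1 + K_2X_2.

x(t) = K_1e^(4t)sin(2t) - K_1e^(4t)cos(2t) - K_2e^(4t)sin(2t) - K_2e^(4t)cos(2t), z(t) = K_1e^(4t)sin(2t) - K_2e^(4t)cos(2t)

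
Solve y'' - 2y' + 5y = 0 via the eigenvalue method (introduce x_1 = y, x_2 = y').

y(t) = c_1e^(t)cos(2t) + c_2e^(t)sin(2t)

Let x_1 = y, x_2 = y'. Then x_1' = x_2 and x_2' = -5x_1 + 2x_2.
A = [[0,1],[-5,2]]; det(A-λI) = λ^2 - 2λ + 5.
Eigenvalues λ = 1 ± 2i.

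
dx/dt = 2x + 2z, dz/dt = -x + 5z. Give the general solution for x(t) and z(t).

Coefficient matrix A = [[2, 2], [-1, 5]].
Characteristic polynomial det(A - λI) = λ^2 - 7λ + 12 = 0.
Eigenvalues λ = 4, 3.
For λ=4: (A-λI) row 1 is [-2, 2], so an eigenvector is (1, 1).
For λ=3: (A-λI) row 1 is [-1, 2], so an eigenvector is (2, 1).
General solution: C_1e^(4t)(1,1) + C_2e^(3t)(2,1).

x(t) = C_1e^(4t) + 2C_2e^(3t), z(t) = C_1e^(4t) + C_2e^(3t)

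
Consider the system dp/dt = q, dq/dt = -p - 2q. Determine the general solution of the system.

p(t) = K_1e^(-t) + K_2te^(-t) - K_2e^(-t), q(t) = -K_1e^(-t) - K_2te^(-t) + 2K_2e^(-t)

Coefficient matrix A = [[0, 1], [-1, -2]].
Characteristic polynomial det(A - λI) = λ^2 + 2λ + 1 = 0.
Single eigenvalue λ = -1 with algebraic multiplicity 2.
Eigenvector v = (1,-1); generalized eigenvector w with (A-λI)w=v is (-1,2).
General solution: e^(-t)[K_1·v + K_2·(t·v + w)].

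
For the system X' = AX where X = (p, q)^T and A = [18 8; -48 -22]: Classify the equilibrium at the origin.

saddle

A = [[18,8],[-48,-22]]; det(A-λI) = λ^2 + 4λ - 12.
λ = 2, -6: opposite signs.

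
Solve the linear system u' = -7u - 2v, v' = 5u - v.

u(t) = -K_1e^(-4t)sin(t) - K_1e^(-4t)cos(t) - K_2e^(-4t)sin(t) + K_2e^(-4t)cos(t), v(t) = K_1e^(-4t)sin(t) + 2K_1e^(-4t)cos(t) + 2K_2e^(-4t)sin(t) - K_2e^(-4t)cos(t)

Coefficient matrix A = [[-7, -2], [5, -1]].
Characteristic polynomial det(A - λI) = λ^2 + 8λ + 17 = 0.
Eigenvalues λ = -4 ± i (complex conjugate pair).
For λ=-4+i: an eigenvector is (-1,2) - i(-1,1) = (-1 + i, 2 - i).
A real fundamental pair from Re and Im of e^((-4+i)t)v: X_1 = e^(-4t)(cos(t)·(-1,2) + sin(t)·(-1,1)), X_2 = e^(-4t)(sin(t)·(-1,2) - cos(t)·(-1,1)).
General solution: K_1X_1 + K_2X_2.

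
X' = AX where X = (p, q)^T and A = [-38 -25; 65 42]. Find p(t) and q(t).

p(t) = -c_1e^(2t)sin(5t) + 2c_1e^(2t)cos(5t) + 2c_2e^(2t)sin(5t) + c_2e^(2t)cos(5t), q(t) = 2c_1e^(2t)sin(5t) - 3c_1e^(2t)cos(5t) - 3c_2e^(2t)sin(5t) - 2c_2e^(2t)cos(5t)

Coefficient matrix A = [[-38, -25], [65, 42]].
Characteristic polynomial det(A - λI) = λ^2 - 4λ + 29 = 0.
Eigenvalues λ = 2 ± 5i (complex conjugate pair).
For λ=2+5i: an eigenvector is (2,-3) - i(-1,2) = (2 + i, -3 - 2i).
A real fundamental pair from Re and Im of e^((2+5i)t)v: X_1 = e^(2t)(cos(5t)·(2,-3) + sin(5t)·(-1,2)), X_2 = e^(2t)(sin(5t)·(2,-3) - cos(5t)·(-1,2)).
General solution: c_1X_1 + c_2X_2.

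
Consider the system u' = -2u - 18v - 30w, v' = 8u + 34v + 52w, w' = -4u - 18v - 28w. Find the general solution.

u(t) = 3c_1e^(2t) + 3c_2e^(-2t) + c_3e^(4t), v(t) = -4c_1e^(2t) - 5c_2e^(-2t) - 2c_3e^(4t), w(t) = 2c_1e^(2t) + 3c_2e^(-2t) + c_3e^(4t)

Coefficient matrix A = [[-2, -18, -30], [8, 34, 52], [-4, -18, -28]].
det(A - λI) = 0 gives eigenvalues λ = 2, -2, 4.
For λ=2: eigenvector (3,-4,2).
For λ=-2: eigenvector (3,-5,3).
For λ=4: eigenvector (1,-2,1).
General solution: c_1e^(2t)(3,-4,2) + c_2e^(-2t)(3,-5,3) + c_3e^(4t)(1,-2,1).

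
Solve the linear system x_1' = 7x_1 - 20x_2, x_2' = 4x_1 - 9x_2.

Coefficient matrix A = [[7, -20], [4, -9]].
Characteristic polynomial det(A - λI) = λ^2 + 2λ + 17 = 0.
Eigenvalues λ = -1 ± 4i (complex conjugate pair).
For λ=-1+4i: an eigenvector is (-1,0) - i(-2,-1) = (-1 + 2i, 0 + i).
A real fundamental pair from Re and Im of e^((-1+4i)t)v: X_1 = e^(-t)(cos(4t)·(-1,0) + sin(4t)·(-2,-1)), X_2 = e^(-t)(sin(4t)·(-1,0) - cos(4t)·(-2,-1)).
General solution: C_1X_1 + C_2X_2.

x_1(t) = -2C_1e^(-t)sin(4t) - C_1e^(-t)cos(4t) - C_2e^(-t)sin(4t) + 2C_2e^(-t)cos(4t), x_2(t) = -C_1e^(-t)sin(4t) + C_2e^(-t)cos(4t)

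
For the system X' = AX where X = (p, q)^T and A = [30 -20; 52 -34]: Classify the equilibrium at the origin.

stable spiral

A = [[30,-20],[52,-34]]; det(A-λI) = λ^2 + 4λ + 20.
λ = -2 ± 4i: negative real part.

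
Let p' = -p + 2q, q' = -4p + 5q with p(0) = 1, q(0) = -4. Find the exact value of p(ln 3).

A = [[-1,2],[-4,5]]; eigenvalues λ = 3, 1.
Eigenvectors: (-1,-2) for λ=3, (1,1) for λ=1.
From the initial condition, c_1 = 5, c_2 = 6.
p(ln 3) = (5)(3^3)(-1) + (6)(3^1)(1) = -117.

-117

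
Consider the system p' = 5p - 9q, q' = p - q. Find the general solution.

Coefficient matrix A = [[5, -9], [1, -1]].
Characteristic polynomial det(A - λI) = λ^2 - 4λ + 4 = 0.
Single eigenvalue λ = 2 with algebraic multiplicity 2.
Eigenvector v = (-3,-1); generalized eigenvector w with (A-λI)w=v is (2,1).
General solution: e^(2t)[C_1·v + C_2·(t·v + w)].

p(t) = -3C_1e^(2t) - 3C_2te^(2t) + 2C_2e^(2t), q(t) = -C_1e^(2t) - C_2te^(2t) + C_2e^(2t)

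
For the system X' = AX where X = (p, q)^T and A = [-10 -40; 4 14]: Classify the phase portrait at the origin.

A = [[-10,-40],[4,14]]; det(A-λI) = λ^2 - 4λ + 20.
λ = 2 ± 4i: positive real part.

unstable spiral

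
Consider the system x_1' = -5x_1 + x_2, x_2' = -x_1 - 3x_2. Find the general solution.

x_1(t) = C_1e^(-4t) + C_2te^(-4t) - 3C_2e^(-4t), x_2(t) = C_1e^(-4t) + C_2te^(-4t) - 2C_2e^(-4t)

Coefficient matrix A = [[-5, 1], [-1, -3]].
Characteristic polynomial det(A - λI) = λ^2 + 8λ + 16 = 0.
Single eigenvalue λ = -4 with algebraic multiplicity 2.
Eigenvector v = (1,1); generalized eigenvector w with (A-λI)w=v is (-3,-2).
General solution: e^(-4t)[C_1·v + C_2·(t·v + w)].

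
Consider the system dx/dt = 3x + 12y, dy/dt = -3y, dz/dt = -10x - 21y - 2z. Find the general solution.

x(t) = c_1e^(3t) - 2c_3e^(-3t), y(t) = c_3e^(-3t), z(t) = -2c_1e^(3t) + c_2e^(-2t) + c_3e^(-3t)

Coefficient matrix A = [[3, 12, 0], [0, -3, 0], [-10, -21, -2]].
det(A - λI) = 0 gives eigenvalues λ = 3, -2, -3.
For λ=3: eigenvector (1,0,-2).
For λ=-2: eigenvector (0,0,1).
For λ=-3: eigenvector (-2,1,1).
General solution: c_1e^(3t)(1,0,-2) + c_2e^(-2t)(0,0,1) + c_3e^(-3t)(-2,1,1).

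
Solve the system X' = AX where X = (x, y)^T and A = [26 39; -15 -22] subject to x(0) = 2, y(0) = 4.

Coefficient matrix A = [[26, 39], [-15, -22]].
Characteristic polynomial det(A - λI) = λ^2 - 4λ + 13 = 0.
Eigenvalues λ = 2 ± 3i (complex conjugate pair).
For λ=2+3i: an eigenvector is (2,-1) - i(3,-2) = (2 - 3i, -1 + 2i).
A real fundamental pair from Re and Im of e^((2+3i)t)v: X_1 = e^(2t)(cos(3t)·(2,-1) + sin(3t)·(3,-2)), X_2 = e^(2t)(sin(3t)·(2,-1) - cos(3t)·(3,-2)).
General solution: c_1X_1 + c_2X_2.
Applying x(0)=2, y(0)=4 gives c_1=16, c_2=10.

x(t) = 68e^(2t)sin(3t) + 2e^(2t)cos(3t), y(t) = -42e^(2t)sin(3t) + 4e^(2t)cos(3t)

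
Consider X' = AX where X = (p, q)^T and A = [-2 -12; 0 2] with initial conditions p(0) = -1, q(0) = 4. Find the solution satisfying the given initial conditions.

Coefficient matrix A = [[-2, -12], [0, 2]].
Characteristic polynomial det(A - λI) = λ^2 - 4 = 0.
Eigenvalues λ = 2, -2.
For λ=2: (A-λI) row 1 is [-4, -12], so an eigenvector is (-3, 1).
For λ=-2: (A-λI) row 1 is [0, -12], so an eigenvector is (-1, 0).
General solution: c_1e^(2t)(-3,1) + c_2e^(-2t)(-1,0).
Applying p(0)=-1, q(0)=4 gives c_1=4, c_2=-11.

p(t) = -12e^(2t) + 11e^(-2t), q(t) = 4e^(2t)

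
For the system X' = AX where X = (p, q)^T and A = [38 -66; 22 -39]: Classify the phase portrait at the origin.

A = [[38,-66],[22,-39]]; det(A-λI) = λ^2 + λ - 30.
λ = -6, 5: opposite signs.

saddle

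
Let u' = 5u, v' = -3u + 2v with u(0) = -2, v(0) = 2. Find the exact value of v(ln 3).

A = [[5,0],[-3,2]]; eigenvalues λ = 2, 5.
Eigenvectors: (0,1) for λ=2, (1,-1) for λ=5.
From the initial condition, c_1 = 0, c_2 = -2.
v(ln 3) = (0)(3^2)(1) + (-2)(3^5)(-1) = 486.

486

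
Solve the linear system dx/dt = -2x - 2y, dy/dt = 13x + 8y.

x(t) = c_1e^(3t)sin(t) + c_1e^(3t)cos(t) + c_2e^(3t)sin(t) - c_2e^(3t)cos(t), y(t) = -2c_1e^(3t)sin(t) - 3c_1e^(3t)cos(t) - 3c_2e^(3t)sin(t) + 2c_2e^(3t)cos(t)

Coefficient matrix A = [[-2, -2], [13, 8]].
Characteristic polynomial det(A - λI) = λ^2 - 6λ + 10 = 0.
Eigenvalues λ = 3 ± i (complex conjugate pair).
For λ=3+i: an eigenvector is (1,-3) - i(1,-2) = (1 - i, -3 + 2i).
A real fundamental pair from Re and Im of e^((3+i)t)v: X_1 = e^(3t)(cos(t)·(1,-3) + sin(t)·(1,-2)), X_2 = e^(3t)(sin(t)·(1,-3) - cos(t)·(1,-2)).
General solution: c_1X_1 + c_2X_2.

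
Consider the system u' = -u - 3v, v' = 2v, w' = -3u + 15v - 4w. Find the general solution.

u(t) = -c_2e^(2t) + c_3e^(-t), v(t) = c_2e^(2t), w(t) = c_1e^(-4t) + 3c_2e^(2t) - c_3e^(-t)

Coefficient matrix A = [[-1, -3, 0], [0, 2, 0], [-3, 15, -4]].
det(A - λI) = 0 gives eigenvalues λ = -4, 2, -1.
For λ=-4: eigenvector (0,0,1).
For λ=2: eigenvector (-1,1,3).
For λ=-1: eigenvector (1,0,-1).
General solution: c_1e^(-4t)(0,0,1) + c_2e^(2t)(-1,1,3) + c_3e^(-t)(1,0,-1).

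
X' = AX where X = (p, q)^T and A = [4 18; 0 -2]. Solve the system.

p(t) = -3C_1e^(-2t) + C_2e^(4t), q(t) = C_1e^(-2t)

Coefficient matrix A = [[4, 18], [0, -2]].
Characteristic polynomial det(A - λI) = λ^2 - 2λ - 8 = 0.
Eigenvalues λ = -2, 4.
For λ=-2: (A-λI) row 1 is [6, 18], so an eigenvector is (-3, 1).
For λ=4: (A-λI) row 1 is [0, 18], so an eigenvector is (1, 0).
General solution: C_1e^(-2t)(-3,1) + C_2e^(4t)(1,0).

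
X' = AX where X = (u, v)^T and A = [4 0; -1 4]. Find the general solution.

u(t) = -K_2e^(4t), v(t) = K_1e^(4t) + K_2te^(4t) + 2K_2e^(4t)

Coefficient matrix A = [[4, 0], [-1, 4]].
Characteristic polynomial det(A - λI) = λ^2 - 8λ + 16 = 0.
Single eigenvalue λ = 4 with algebraic multiplicity 2.
Eigenvector v = (0,1); generalized eigenvector w with (A-λI)w=v is (-1,2).
General solution: e^(4t)[K_1·v + K_2·(t·v + w)].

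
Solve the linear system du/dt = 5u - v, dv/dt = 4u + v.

u(t) = C_1e^(3t) + C_2te^(3t) + C_2e^(3t), v(t) = 2C_1e^(3t) + 2C_2te^(3t) + C_2e^(3t)

Coefficient matrix A = [[5, -1], [4, 1]].
Characteristic polynomial det(A - λI) = λ^2 - 6λ + 9 = 0.
Single eigenvalue λ = 3 with algebraic multiplicity 2.
Eigenvector v = (1,2); generalized eigenvector w with (A-λI)w=v is (1,1).
General solution: e^(3t)[C_1·v + C_2·(t·v + w)].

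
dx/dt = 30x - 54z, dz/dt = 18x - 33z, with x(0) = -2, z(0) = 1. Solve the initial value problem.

Coefficient matrix A = [[30, -54], [18, -33]].
Characteristic polynomial det(A - λI) = λ^2 + 3λ - 18 = 0.
Eigenvalues λ = 3, -6.
For λ=3: (A-λI) row 1 is [27, -54], so an eigenvector is (2, 1).
For λ=-6: (A-λI) row 1 is [36, -54], so an eigenvector is (3, 2).
General solution: C_1e^(3t)(2,1) + C_2e^(-6t)(3,2).
Applying x(0)=-2, z(0)=1 gives C_1=-7, C_2=4.

x(t) = -14e^(3t) + 12e^(-6t), z(t) = -7e^(3t) + 8e^(-6t)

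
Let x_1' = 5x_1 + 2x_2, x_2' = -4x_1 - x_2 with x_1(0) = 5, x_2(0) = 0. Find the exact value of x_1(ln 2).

A = [[5,2],[-4,-1]]; eigenvalues λ = 1, 3.
Eigenvectors: (1,-2) for λ=1, (1,-1) for λ=3.
From the initial condition, c_1 = -5, c_2 = 10.
x_1(ln 2) = (-5)(2^1)(1) + (10)(2^3)(1) = 70.

70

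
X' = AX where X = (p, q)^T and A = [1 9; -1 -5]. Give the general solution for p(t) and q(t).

Coefficient matrix A = [[1, 9], [-1, -5]].
Characteristic polynomial det(A - λI) = λ^2 + 4λ + 4 = 0.
Single eigenvalue λ = -2 with algebraic multiplicity 2.
Eigenvector v = (3,-1); generalized eigenvector w with (A-λI)w=v is (-2,1).
General solution: e^(-2t)[K_1·v + K_2·(t·v + w)].

p(t) = 3K_1e^(-2t) + 3K_2te^(-2t) - 2K_2e^(-2t), q(t) = -K_1e^(-2t) - K_2te^(-2t) + K_2e^(-2t)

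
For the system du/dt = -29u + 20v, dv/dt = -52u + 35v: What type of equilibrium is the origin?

unstable spiral

A = [[-29,20],[-52,35]]; det(A-λI) = λ^2 - 6λ + 25.
λ = 3 ± 4i: positive real part.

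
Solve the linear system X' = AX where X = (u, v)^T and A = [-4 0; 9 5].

u(t) = c_2e^(-4t), v(t) = c_1e^(5t) - c_2e^(-4t)

Coefficient matrix A = [[-4, 0], [9, 5]].
Characteristic polynomial det(A - λI) = λ^2 - λ - 20 = 0.
Eigenvalues λ = 5, -4.
For λ=5: (A-λI) row 1 is [-9, 0], so an eigenvector is (0, 1).
For λ=-4: (A-λI) row 2 is [9, 9], so an eigenvector is (1, -1).
General solution: c_1e^(5t)(0,1) + c_2e^(-4t)(1,-1).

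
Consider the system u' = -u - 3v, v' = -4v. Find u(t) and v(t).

Coefficient matrix A = [[-1, -3], [0, -4]].
Characteristic polynomial det(A - λI) = λ^2 + 5λ + 4 = 0.
Eigenvalues λ = -4, -1.
For λ=-4: (A-λI) row 1 is [3, -3], so an eigenvector is (1, 1).
For λ=-1: (A-λI) row 1 is [0, -3], so an eigenvector is (-1, 0).
General solution: C_1e^(-4t)(1,1) + C_2e^(-t)(-1,0).

u(t) = C_1e^(-4t) - C_2e^(-t), v(t) = C_1e^(-4t)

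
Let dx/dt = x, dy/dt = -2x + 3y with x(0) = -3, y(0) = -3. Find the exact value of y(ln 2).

A = [[1,0],[-2,3]]; eigenvalues λ = 3, 1.
Eigenvectors: (0,-1) for λ=3, (1,1) for λ=1.
From the initial condition, c_1 = 0, c_2 = -3.
y(ln 2) = (0)(2^3)(-1) + (-3)(2^1)(1) = -6.

-6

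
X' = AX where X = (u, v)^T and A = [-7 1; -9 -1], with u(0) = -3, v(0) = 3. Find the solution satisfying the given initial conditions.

u(t) = 12te^(-4t) - 3e^(-4t), v(t) = 36te^(-4t) + 3e^(-4t)

Coefficient matrix A = [[-7, 1], [-9, -1]].
Characteristic polynomial det(A - λI) = λ^2 + 8λ + 16 = 0.
Single eigenvalue λ = -4 with algebraic multiplicity 2.
Eigenvector v = (-1,-3); generalized eigenvector w with (A-λI)w=v is (0,-1).
General solution: e^(-4t)[K_1·v + K_2·(t·v + w)].
Applying u(0)=-3, v(0)=3 gives K_1=3, K_2=-12.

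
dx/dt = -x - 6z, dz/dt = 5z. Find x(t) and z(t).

x(t) = -c_1e^(-t) - c_2e^(5t), z(t) = c_2e^(5t)

Coefficient matrix A = [[-1, -6], [0, 5]].
Characteristic polynomial det(A - λI) = λ^2 - 4λ - 5 = 0.
Eigenvalues λ = -1, 5.
For λ=-1: (A-λI) row 1 is [0, -6], so an eigenvector is (-1, 0).
For λ=5: (A-λI) row 1 is [-6, -6], so an eigenvector is (-1, 1).
General solution: c_1e^(-t)(-1,0) + c_2e^(5t)(-1,1).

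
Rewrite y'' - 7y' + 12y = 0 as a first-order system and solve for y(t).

y(t) = K_1e^(4t) + K_2e^(3t)

Let x_1 = y, x_2 = y'. Then x_1' = x_2 and x_2' = -12x_1 + 7x_2.
A = [[0,1],[-12,7]]; det(A-λI) = λ^2 - 7λ + 12.
Eigenvalues λ = 4, 3 with eigenvectors (1,4), (1,3).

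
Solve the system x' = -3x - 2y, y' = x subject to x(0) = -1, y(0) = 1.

x(t) = -e^(-t), y(t) = e^(-t)

Coefficient matrix A = [[-3, -2], [1, 0]].
Characteristic polynomial det(A - λI) = λ^2 + 3λ + 2 = 0.
Eigenvalues λ = -1, -2.
For λ=-1: (A-λI) row 1 is [-2, -2], so an eigenvector is (1, -1).
For λ=-2: (A-λI) row 1 is [-1, -2], so an eigenvector is (2, -1).
General solution: c_1e^(-t)(1,-1) + c_2e^(-2t)(2,-1).
Applying x(0)=-1, y(0)=1 gives c_1=-1, c_2=0.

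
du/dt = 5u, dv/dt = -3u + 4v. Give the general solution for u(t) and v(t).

Coefficient matrix A = [[5, 0], [-3, 4]].
Characteristic polynomial det(A - λI) = λ^2 - 9λ + 20 = 0.
Eigenvalues λ = 4, 5.
For λ=4: (A-λI) row 1 is [1, 0], so an eigenvector is (0, -1).
For λ=5: (A-λI) row 2 is [-3, -1], so an eigenvector is (-1, 3).
General solution: K_1e^(4t)(0,-1) + K_2e^(5t)(-1,3).

u(t) = -K_2e^(5t), v(t) = -K_1e^(4t) + 3K_2e^(5t)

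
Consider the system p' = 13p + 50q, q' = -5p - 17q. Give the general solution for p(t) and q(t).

Coefficient matrix A = [[13, 50], [-5, -17]].
Characteristic polynomial det(A - λI) = λ^2 + 4λ + 29 = 0.
Eigenvalues λ = -2 ± 5i (complex conjugate pair).
For λ=-2+5i: an eigenvector is (1,0) - i(3,-1) = (1 - 3i, 0 + i).
A real fundamental pair from Re and Im of e^((-2+5i)t)v: X_1 = e^(-2t)(cos(5t)·(1,0) + sin(5t)·(3,-1)), X_2 = e^(-2t)(sin(5t)·(1,0) - cos(5t)·(3,-1)).
General solution: K_1X_1 + K_2X_2.

p(t) = 3K_1e^(-2t)sin(5t) + K_1e^(-2t)cos(5t) + K_2e^(-2t)sin(5t) - 3K_2e^(-2t)cos(5t), q(t) = -K_1e^(-2t)sin(5t) + K_2e^(-2t)cos(5t)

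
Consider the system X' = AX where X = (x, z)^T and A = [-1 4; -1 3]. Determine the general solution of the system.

Coefficient matrix A = [[-1, 4], [-1, 3]].
Characteristic polynomial det(A - λI) = λ^2 - 2λ + 1 = 0.
Single eigenvalue λ = 1 with algebraic multiplicity 2.
Eigenvector v = (-2,-1); generalized eigenvector w with (A-λI)w=v is (1,0).
General solution: e^(t)[K_1·v + K_2·(t·v + w)].

x(t) = -2K_1e^(t) - 2K_2te^(t) + K_2e^(t), z(t) = -K_1e^(t) - K_2te^(t)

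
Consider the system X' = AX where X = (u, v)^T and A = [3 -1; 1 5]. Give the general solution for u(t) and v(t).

u(t) = -C_1e^(4t) - C_2te^(4t) - 2C_2e^(4t), v(t) = C_1e^(4t) + C_2te^(4t) + 3C_2e^(4t)

Coefficient matrix A = [[3, -1], [1, 5]].
Characteristic polynomial det(A - λI) = λ^2 - 8λ + 16 = 0.
Single eigenvalue λ = 4 with algebraic multiplicity 2.
Eigenvector v = (-1,1); generalized eigenvector w with (A-λI)w=v is (-2,3).
General solution: e^(4t)[C_1·v + C_2·(t·v + w)].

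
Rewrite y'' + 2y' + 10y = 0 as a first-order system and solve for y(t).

y(t) = c_1e^(-t)cos(3t) + c_2e^(-t)sin(3t)

Let x_1 = y, x_2 = y'. Then x_1' = x_2 and x_2' = -10x_1 - 2x_2.
A = [[0,1],[-10,-2]]; det(A-λI) = λ^2 + 2λ + 10.
Eigenvalues λ = -1 ± 3i.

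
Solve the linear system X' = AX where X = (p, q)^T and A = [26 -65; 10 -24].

Coefficient matrix A = [[26, -65], [10, -24]].
Characteristic polynomial det(A - λI) = λ^2 - 2λ + 26 = 0.
Eigenvalues λ = 1 ± 5i (complex conjugate pair).
For λ=1+5i: an eigenvector is (-3,-1) - i(-2,-1) = (-3 + 2i, -1 + i).
A real fundamental pair from Re and Im of e^((1+5i)t)v: X_1 = e^(t)(cos(5t)·(-3,-1) + sin(5t)·(-2,-1)), X_2 = e^(t)(sin(5t)·(-3,-1) - cos(5t)·(-2,-1)).
General solution: K_1X_1 + K_2X_2.

p(t) = -2K_1e^(t)sin(5t) - 3K_1e^(t)cos(5t) - 3K_2e^(t)sin(5t) + 2K_2e^(t)cos(5t), q(t) = -K_1e^(t)sin(5t) - K_1e^(t)cos(5t) - K_2e^(t)sin(5t) + K_2e^(t)cos(5t)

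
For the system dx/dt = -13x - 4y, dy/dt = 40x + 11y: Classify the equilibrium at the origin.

A = [[-13,-4],[40,11]]; det(A-λI) = λ^2 + 2λ + 17.
λ = -1 ± 4i: negative real part.

stable spiral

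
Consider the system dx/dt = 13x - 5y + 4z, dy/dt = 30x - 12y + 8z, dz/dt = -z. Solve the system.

Coefficient matrix A = [[13, -5, 4], [30, -12, 8], [0, 0, -1]].
det(A - λI) = 0 gives eigenvalues λ = -2, 3, -1.
For λ=-2: eigenvector (1,3,0).
For λ=3: eigenvector (-1,-2,0).
For λ=-1: eigenvector (-1,-2,1).
General solution: C_1e^(-2t)(1,3,0) + C_2e^(3t)(-1,-2,0) + C_3e^(-t)(-1,-2,1).

x(t) = C_1e^(-2t) - C_2e^(3t) - C_3e^(-t), y(t) = 3C_1e^(-2t) - 2C_2e^(3t) - 2C_3e^(-t), z(t) = C_3e^(-t)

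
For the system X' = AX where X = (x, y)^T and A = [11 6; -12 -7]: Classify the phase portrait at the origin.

A = [[11,6],[-12,-7]]; det(A-λI) = λ^2 - 4λ - 5.
λ = 5, -1: opposite signs.

saddle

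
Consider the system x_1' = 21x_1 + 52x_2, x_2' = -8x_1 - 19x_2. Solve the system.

x_1(t) = 3c_1e^(t)sin(4t) - 2c_1e^(t)cos(4t) - 2c_2e^(t)sin(4t) - 3c_2e^(t)cos(4t), x_2(t) = -c_1e^(t)sin(4t) + c_1e^(t)cos(4t) + c_2e^(t)sin(4t) + c_2e^(t)cos(4t)

Coefficient matrix A = [[21, 52], [-8, -19]].
Characteristic polynomial det(A - λI) = λ^2 - 2λ + 17 = 0.
Eigenvalues λ = 1 ± 4i (complex conjugate pair).
For λ=1+4i: an eigenvector is (-2,1) - i(3,-1) = (-2 - 3i, 1 + i).
A real fundamental pair from Re and Im of e^((1+4i)t)v: X_1 = e^(t)(cos(4t)·(-2,1) + sin(4t)·(3,-1)), X_2 = e^(t)(sin(4t)·(-2,1) - cos(4t)·(3,-1)).
General solution: c_1X_1 + c_2X_2.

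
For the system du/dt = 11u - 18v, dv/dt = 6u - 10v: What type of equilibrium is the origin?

A = [[11,-18],[6,-10]]; det(A-λI) = λ^2 - λ - 2.
λ = 2, -1: opposite signs.

saddle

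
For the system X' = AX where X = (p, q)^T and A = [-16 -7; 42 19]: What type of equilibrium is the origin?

saddle

A = [[-16,-7],[42,19]]; det(A-λI) = λ^2 - 3λ - 10.
λ = 5, -2: opposite signs.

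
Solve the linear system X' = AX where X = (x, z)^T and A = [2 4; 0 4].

Coefficient matrix A = [[2, 4], [0, 4]].
Characteristic polynomial det(A - λI) = λ^2 - 6λ + 8 = 0.
Eigenvalues λ = 2, 4.
For λ=2: (A-λI) row 1 is [0, 4], so an eigenvector is (-1, 0).
For λ=4: (A-λI) row 1 is [-2, 4], so an eigenvector is (2, 1).
General solution: C_1e^(2t)(-1,0) + C_2e^(4t)(2,1).

x(t) = -C_1e^(2t) + 2C_2e^(4t), z(t) = C_2e^(4t)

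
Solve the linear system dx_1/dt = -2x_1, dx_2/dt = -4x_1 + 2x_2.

Coefficient matrix A = [[-2, 0], [-4, 2]].
Characteristic polynomial det(A - λI) = λ^2 - 4 = 0.
Eigenvalues λ = -2, 2.
For λ=-2: (A-λI) row 2 is [-4, 4], so an eigenvector is (-1, -1).
For λ=2: (A-λI) row 1 is [-4, 0], so an eigenvector is (0, 1).
General solution: K_1e^(-2t)(-1,-1) + K_2e^(2t)(0,1).

x_1(t) = -K_1e^(-2t), x_2(t) = -K_1e^(-2t) + K_2e^(2t)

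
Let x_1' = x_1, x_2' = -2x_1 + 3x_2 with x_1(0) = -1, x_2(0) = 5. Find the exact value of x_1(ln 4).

A = [[1,0],[-2,3]]; eigenvalues λ = 1, 3.
Eigenvectors: (1,1) for λ=1, (0,-1) for λ=3.
From the initial condition, c_1 = -1, c_2 = -6.
x_1(ln 4) = (-1)(4^1)(1) + (-6)(4^3)(0) = -4.

-4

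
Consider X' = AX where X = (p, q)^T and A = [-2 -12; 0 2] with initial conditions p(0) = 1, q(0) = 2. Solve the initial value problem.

Coefficient matrix A = [[-2, -12], [0, 2]].
Characteristic polynomial det(A - λI) = λ^2 - 4 = 0.
Eigenvalues λ = 2, -2.
For λ=2: (A-λI) row 1 is [-4, -12], so an eigenvector is (3, -1).
For λ=-2: (A-λI) row 1 is [0, -12], so an eigenvector is (1, 0).
General solution: K_1e^(2t)(3,-1) + K_2e^(-2t)(1,0).
Applying p(0)=1, q(0)=2 gives K_1=-2, K_2=7.

p(t) = -6e^(2t) + 7e^(-2t), q(t) = 2e^(2t)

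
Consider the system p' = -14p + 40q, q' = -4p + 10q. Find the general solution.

p(t) = K_1e^(-2t)sin(4t) + 3K_1e^(-2t)cos(4t) + 3K_2e^(-2t)sin(4t) - K_2e^(-2t)cos(4t), q(t) = K_1e^(-2t)cos(4t) + K_2e^(-2t)sin(4t)

Coefficient matrix A = [[-14, 40], [-4, 10]].
Characteristic polynomial det(A - λI) = λ^2 + 4λ + 20 = 0.
Eigenvalues λ = -2 ± 4i (complex conjugate pair).
For λ=-2+4i: an eigenvector is (3,1) - i(1,0) = (3 - i, 1).
A real fundamental pair from Re and Im of e^((-2+4i)t)v: X_1 = e^(-2t)(cos(4t)·(3,1) + sin(4t)·(1,0)), X_2 = e^(-2t)(sin(4t)·(3,1) - cos(4t)·(1,0)).
General solution: K_1X_1 + K_2X_2.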